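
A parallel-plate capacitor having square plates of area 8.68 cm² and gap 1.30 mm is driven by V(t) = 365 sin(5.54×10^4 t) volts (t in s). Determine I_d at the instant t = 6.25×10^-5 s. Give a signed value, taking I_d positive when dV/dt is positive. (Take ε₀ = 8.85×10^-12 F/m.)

dE/dt = (V₀ω/d)·cos(ωt) with ωt = 3.4625 rad: (365)(5.54×10^4)(-0.9489)/(1.30×10^-3) = -1.476×10^10 V/(m·s).
I_d = ε₀ A dE/dt = (8.85×10^-12)(8.68×10^-4)(-1.476×10^10) = -1.13×10^-4 A.

-1.13×10^-4 A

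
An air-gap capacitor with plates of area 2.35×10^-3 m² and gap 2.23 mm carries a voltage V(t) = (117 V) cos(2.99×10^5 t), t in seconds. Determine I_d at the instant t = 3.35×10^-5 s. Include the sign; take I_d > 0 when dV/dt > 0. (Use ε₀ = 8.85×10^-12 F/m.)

dV/dt = (117)(2.99×10^5)·−sin(10.0165) = 1.951×10^7 V/s.
I_d = C dV/dt with C = ε₀A/d = (8.85×10^-12)(2.35×10^-3)/(2.23×10^-3) = 9.326×10^-12 F, so I_d = (9.326×10^-12)(1.951×10^7) = 1.82×10^-4 A.

1.82×10^-4 A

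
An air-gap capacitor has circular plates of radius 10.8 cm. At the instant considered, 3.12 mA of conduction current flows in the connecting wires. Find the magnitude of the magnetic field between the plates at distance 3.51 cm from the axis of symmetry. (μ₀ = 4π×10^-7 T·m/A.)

By continuity the displacement current in the gap matches the conduction current: I_d = 3.12×10^-3 A.
An Ampèrian loop of radius r encloses a fraction (r/R)² of I_d. Then B·2πr = μ₀ I_d (r/R)², giving B = μ₀ I_d r/(2πR²) = 1.88×10^-9 T.

1.88×10^-9 T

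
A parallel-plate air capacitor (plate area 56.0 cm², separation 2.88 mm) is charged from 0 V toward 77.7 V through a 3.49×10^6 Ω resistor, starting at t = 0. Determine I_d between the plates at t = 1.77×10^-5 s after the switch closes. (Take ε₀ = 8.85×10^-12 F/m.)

C = ε₀A/d = (8.85×10^-12)(5.60×10^-3)/(2.88×10^-3) = 1.721×10^-11 F, so τ = RC = 6.006×10^-5 s.
The conduction current is I(t) = (V₀/R) e^(−t/τ), and the displacement current between the plates equals it.
t/τ = 0.2947; I_d = (77.7/3.49×10^6) · e^(−0.2947) = (2.226×10^-5)(0.7448) = 1.66×10^-5 A.

1.66×10^-5 A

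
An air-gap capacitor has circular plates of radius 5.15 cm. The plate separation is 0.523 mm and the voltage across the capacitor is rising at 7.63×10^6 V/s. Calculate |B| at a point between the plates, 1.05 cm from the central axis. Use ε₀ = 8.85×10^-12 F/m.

8.52×10^-10 T

dE/dt = (dV/dt)/d = 1.459×10^10 V/(m·s); I_d = ε₀(πR²)(dE/dt) = (8.85×10^-12)(8.332×10^-3)(1.459×10^10) = 1.076×10^-3 A.
For r < R the Ampère–Maxwell law gives B(2πr) = μ₀ I_d (r²/R²), so B = μ₀ I_d r/(2πR²) = (4π×10^-7)(1.076×10^-3)(0.0105)/(2π·0.0515²) = 8.52×10^-10 T.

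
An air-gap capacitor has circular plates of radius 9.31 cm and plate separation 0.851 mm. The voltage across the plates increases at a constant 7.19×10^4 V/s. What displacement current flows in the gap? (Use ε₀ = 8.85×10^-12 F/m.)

The displacement current equals the charging current C dV/dt. With C = ε₀A/d = (8.85×10^-12)(0.02723)/(8.51×10^-4) = 2.832×10^-10 F, I_d = (2.832×10^-10)(7.19×10^4) = 2.04×10^-5 A.

2.04×10^-5 A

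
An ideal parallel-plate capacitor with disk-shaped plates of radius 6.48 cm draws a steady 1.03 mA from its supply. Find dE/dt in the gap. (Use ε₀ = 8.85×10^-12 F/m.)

8.82×10^9 V/(m·s)

The displacement current between the plates equals the conduction current, I_d = 1.03 mA.
Then dE/dt = I_d/(ε₀A) = 8.82×10^9 V/(m·s).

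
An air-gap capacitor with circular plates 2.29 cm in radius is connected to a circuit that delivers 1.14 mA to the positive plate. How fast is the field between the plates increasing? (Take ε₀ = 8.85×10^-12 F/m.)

7.82×10^10 V/(m·s)

The displacement current between the plates equals the conduction current, I_d = 1.14 mA.
Since I_d = ε₀ A dE/dt, dE/dt = I_d/(ε₀A) = (1.14×10^-3)/((8.85×10^-12)(1.647×10^-3)) = 7.82×10^10 V/(m·s).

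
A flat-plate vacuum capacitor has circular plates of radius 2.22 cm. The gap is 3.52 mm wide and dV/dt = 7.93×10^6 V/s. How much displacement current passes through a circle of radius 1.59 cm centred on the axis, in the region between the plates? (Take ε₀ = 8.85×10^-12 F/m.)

1.58×10^-5 A

dE/dt = (dV/dt)/d = 2.253×10^9 V/(m·s); I_d = ε₀(πR²)(dE/dt) = (8.85×10^-12)(1.548×10^-3)(2.253×10^9) = 3.087×10^-5 A.
Since J_d is uniform, the enclosed fraction is (r/R)² = 0.5130, giving I_d,enc = 1.58×10^-5 A.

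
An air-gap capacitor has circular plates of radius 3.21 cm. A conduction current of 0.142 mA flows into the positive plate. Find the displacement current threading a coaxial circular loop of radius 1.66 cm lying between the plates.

No conduction current crosses the gap, so I_d there equals the 1.42×10^-4 A in the leads.
Since J_d is uniform, the enclosed fraction is (r/R)² = 0.2674, giving I_d,enc = 3.80×10^-5 A.

3.80×10^-5 A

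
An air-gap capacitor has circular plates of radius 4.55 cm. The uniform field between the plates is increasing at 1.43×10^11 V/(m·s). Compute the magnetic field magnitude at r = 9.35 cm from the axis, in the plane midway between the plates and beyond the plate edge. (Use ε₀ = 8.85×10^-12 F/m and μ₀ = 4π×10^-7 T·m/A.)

1.76×10^-8 T

Total displacement current: I_d = ε₀(πR²)(dE/dt) = (8.85×10^-12)(6.504×10^-3)(1.43×10^11) = 8.231×10^-3 A.
Outside the plates the loop encloses all of I_d, so B·2πr = μ₀ I_d and B = 1.76×10^-8 T.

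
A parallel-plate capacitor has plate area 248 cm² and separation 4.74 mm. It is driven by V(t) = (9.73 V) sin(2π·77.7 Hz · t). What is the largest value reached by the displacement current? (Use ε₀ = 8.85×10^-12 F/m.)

2.20×10^-7 A

(dE/dt)_max = V₀ω/d = 1.002×10^6 V/(m·s); ω = 2πf = 488.2 rad/s.
I_d,max = ε₀ A (dE/dt)_max = (8.85×10^-12)(0.0248)(1.002×10^6) = 2.20×10^-7 A.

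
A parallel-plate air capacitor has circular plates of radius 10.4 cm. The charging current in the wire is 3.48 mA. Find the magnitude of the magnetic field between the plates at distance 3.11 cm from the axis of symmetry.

Between the plates the displacement current equals the wire current: I_d = 3.48 mA = 3.48×10^-3 A.
∮B·dl = μ₀ I_d,enc with I_d,enc = I_d r²/R² = 3.112×10^-4 A; so B = μ₀ I_d,enc/(2πr) = 2.00×10^-9 T.

2.00×10^-9 T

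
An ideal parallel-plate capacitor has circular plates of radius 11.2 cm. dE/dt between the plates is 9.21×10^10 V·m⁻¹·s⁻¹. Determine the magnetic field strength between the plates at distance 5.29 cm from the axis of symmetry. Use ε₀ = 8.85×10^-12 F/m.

Total displacement current: I_d = ε₀(πR²)(dE/dt) = (8.85×10^-12)(0.03941)(9.21×10^10) = 0.03212 A.
An Ampèrian loop of radius r encloses a fraction (r/R)² of I_d. Then B·2πr = μ₀ I_d (r/R)², giving B = μ₀ I_d r/(2πR²) = 2.71×10^-8 T.

2.71×10^-8 T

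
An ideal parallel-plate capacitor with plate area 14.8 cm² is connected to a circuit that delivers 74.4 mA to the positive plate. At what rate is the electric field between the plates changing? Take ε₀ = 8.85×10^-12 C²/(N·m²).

5.68×10^12 V/(m·s)

By continuity, I_d in the gap equals the 74.4 mA flowing in the wire.
Inverting I_d = ε₀ A dE/dt gives dE/dt = 0.0744 / (8.85×10^-12 · 1.48×10^-3) = 5.68×10^12 V/(m·s).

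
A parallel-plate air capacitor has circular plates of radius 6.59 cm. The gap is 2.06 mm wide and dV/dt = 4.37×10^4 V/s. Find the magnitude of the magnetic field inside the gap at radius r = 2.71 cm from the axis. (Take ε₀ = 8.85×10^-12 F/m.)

3.20×10^-12 T

I_d = C dV/dt with C = ε₀πR²/d = 5.860×10^-11 F, so I_d = (5.860×10^-11)(4.37×10^4) = 2.561×10^-6 A.
For r < R the Ampère–Maxwell law gives B(2πr) = μ₀ I_d (r²/R²), so B = μ₀ I_d r/(2πR²) = (4π×10^-7)(2.561×10^-6)(0.0271)/(2π·0.0659²) = 3.20×10^-12 T.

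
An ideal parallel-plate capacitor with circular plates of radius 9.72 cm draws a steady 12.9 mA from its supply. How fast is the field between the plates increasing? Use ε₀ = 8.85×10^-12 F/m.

Charge continuity gives I_d = I = 0.0129 A between the plates.
Then dE/dt = I_d/(ε₀A) = 4.91×10^10 V/(m·s).

4.91×10^10 V/(m·s)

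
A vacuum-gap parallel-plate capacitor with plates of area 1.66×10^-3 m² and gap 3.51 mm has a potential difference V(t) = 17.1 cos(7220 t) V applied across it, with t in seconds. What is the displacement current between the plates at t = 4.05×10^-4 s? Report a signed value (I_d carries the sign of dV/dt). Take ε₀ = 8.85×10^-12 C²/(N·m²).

dE/dt = (V₀ω/d)·−sin(ωt) with ωt = 2.9241 rad: (17.1)(7220)(-0.2158)/(3.51×10^-3) = -7.591×10^6 V/(m·s).
I_d = ε₀ A dE/dt = (8.85×10^-12)(1.66×10^-3)(-7.591×10^6) = -1.12×10^-7 A.

-1.12×10^-7 A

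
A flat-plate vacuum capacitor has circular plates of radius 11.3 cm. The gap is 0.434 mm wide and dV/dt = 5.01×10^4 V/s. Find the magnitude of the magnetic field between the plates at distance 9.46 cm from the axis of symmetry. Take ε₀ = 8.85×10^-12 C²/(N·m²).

dE/dt = (dV/dt)/d = 1.154×10^8 V/(m·s); I_d = ε₀(πR²)(dE/dt) = (8.85×10^-12)(0.04011)(1.154×10^8) = 4.096×10^-5 A.
∮B·dl = μ₀ I_d,enc with I_d,enc = I_d r²/R² = 2.871×10^-5 A; so B = μ₀ I_d,enc/(2πr) = 6.07×10^-11 T.

6.07×10^-11 T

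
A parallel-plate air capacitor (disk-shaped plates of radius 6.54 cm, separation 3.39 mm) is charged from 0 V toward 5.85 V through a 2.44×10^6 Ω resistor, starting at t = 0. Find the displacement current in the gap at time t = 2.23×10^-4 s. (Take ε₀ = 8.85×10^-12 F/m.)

C = ε₀A/d = (8.85×10^-12)(0.01344)/(3.39×10^-3) = 3.509×10^-11 F, so τ = RC = 8.562×10^-5 s.
The conduction current is I(t) = (V₀/R) e^(−t/τ), and the displacement current between the plates equals it.
t/τ = 2.605; I_d = (5.85/2.44×10^6) · e^(−2.605) = (2.398×10^-6)(0.07390) = 1.77×10^-7 A.

1.77×10^-7 A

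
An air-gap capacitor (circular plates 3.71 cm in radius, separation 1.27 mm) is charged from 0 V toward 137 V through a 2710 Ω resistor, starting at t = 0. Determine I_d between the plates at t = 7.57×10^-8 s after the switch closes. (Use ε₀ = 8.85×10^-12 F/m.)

0.0200 A

With C = ε₀A/d = (8.85×10^-12)(4.324×10^-3)/(1.27×10^-3) = 3.013×10^-11 F, the time constant is τ = RC = 8.165×10^-8 s, so t/τ = 0.9271 and e^(−t/τ) = 0.3957.
I_d = I_cond = (V₀/R) e^(−t/τ) = (0.05055)(0.3957) = 0.0200 A.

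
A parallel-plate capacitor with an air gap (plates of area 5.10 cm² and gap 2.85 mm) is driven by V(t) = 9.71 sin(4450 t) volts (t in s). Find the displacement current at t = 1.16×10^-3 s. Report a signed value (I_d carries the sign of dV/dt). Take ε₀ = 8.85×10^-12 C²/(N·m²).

2.97×10^-8 A

C = ε₀A/d = (8.85×10^-12)(5.10×10^-4)/(2.85×10^-3) = 1.584×10^-12 F. dV/dt = V₀ω·cos(ωt); at ωt = 5.162 rad this factor is 0.4346.
I_d = C dV/dt = (1.584×10^-12)(9.71)(4450)(0.4346) = 2.97×10^-8 A.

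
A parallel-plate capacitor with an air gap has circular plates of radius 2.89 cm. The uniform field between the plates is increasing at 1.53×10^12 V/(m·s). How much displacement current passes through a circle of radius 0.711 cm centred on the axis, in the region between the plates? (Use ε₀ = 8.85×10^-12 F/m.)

Through the whole plate area (πR² = 2.624×10^-3 m²), I_d = ε₀ πR² dE/dt = 0.03553 A.
Through an area πr² the displacement current is I_d·(πr²/πR²) = I_d (r/R)² = 2.15×10^-3 A.

2.15×10^-3 A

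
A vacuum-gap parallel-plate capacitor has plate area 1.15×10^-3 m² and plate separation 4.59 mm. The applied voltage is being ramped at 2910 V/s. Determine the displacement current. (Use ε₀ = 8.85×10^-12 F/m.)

The displacement current equals the charging current C dV/dt. With C = ε₀A/d = (8.85×10^-12)(1.15×10^-3)/(4.59×10^-3) = 2.217×10^-12 F, I_d = (2.217×10^-12)(2910) = 6.45×10^-9 A.

6.45×10^-9 A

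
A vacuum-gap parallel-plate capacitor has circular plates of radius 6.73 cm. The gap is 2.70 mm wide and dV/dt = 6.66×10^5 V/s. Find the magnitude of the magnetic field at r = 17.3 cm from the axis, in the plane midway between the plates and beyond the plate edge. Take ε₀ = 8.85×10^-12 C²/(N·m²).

I_d = C dV/dt with C = ε₀πR²/d = 4.664×10^-11 F, so I_d = (4.664×10^-11)(6.66×10^5) = 3.106×10^-5 A.
For r ≥ R the full I_d is enclosed: B = μ₀ I_d/(2πr) = (4π×10^-7)(3.106×10^-5)/(2π·0.173) = 3.59×10^-11 T.

3.59×10^-11 T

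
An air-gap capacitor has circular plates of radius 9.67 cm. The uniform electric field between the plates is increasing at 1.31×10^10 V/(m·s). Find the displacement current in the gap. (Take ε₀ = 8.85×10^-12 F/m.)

With a uniform field, Φ_E = EA, so I_d = ε₀ A dE/dt = 3.41×10^-3 A.

3.41×10^-3 A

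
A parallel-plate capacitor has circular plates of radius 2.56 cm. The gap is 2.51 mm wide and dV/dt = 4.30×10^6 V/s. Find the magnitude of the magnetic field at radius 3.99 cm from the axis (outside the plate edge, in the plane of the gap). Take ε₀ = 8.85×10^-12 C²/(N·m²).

1.56×10^-10 T

I_d = C dV/dt with C = ε₀πR²/d = 7.260×10^-12 F, so I_d = (7.260×10^-12)(4.30×10^6) = 3.122×10^-5 A.
For r ≥ R the full I_d is enclosed: B = μ₀ I_d/(2πr) = (4π×10^-7)(3.122×10^-5)/(2π·0.0399) = 1.56×10^-10 T.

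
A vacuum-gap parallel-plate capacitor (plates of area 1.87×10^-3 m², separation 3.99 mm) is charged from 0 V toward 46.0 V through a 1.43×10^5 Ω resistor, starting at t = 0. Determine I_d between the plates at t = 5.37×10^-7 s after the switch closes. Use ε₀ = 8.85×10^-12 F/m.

1.30×10^-4 A

C = ε₀A/d = (8.85×10^-12)(1.87×10^-3)/(3.99×10^-3) = 4.148×10^-12 F and τ = RC = 5.932×10^-7 s. I_d in the gap equals the RC charging current.
I_d(t) = (V₀/R) e^(−t/τ) = 3.217×10^-4 · e^(−0.9053) = 1.30×10^-4 A.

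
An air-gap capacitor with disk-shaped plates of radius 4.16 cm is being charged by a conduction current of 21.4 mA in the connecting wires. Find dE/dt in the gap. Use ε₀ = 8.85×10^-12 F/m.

4.45×10^11 V/(m·s)

Charge continuity gives I_d = I = 0.0214 A between the plates.
Since I_d = ε₀ A dE/dt, dE/dt = I_d/(ε₀A) = (0.0214)/((8.85×10^-12)(5.437×10^-3)) = 4.45×10^11 V/(m·s).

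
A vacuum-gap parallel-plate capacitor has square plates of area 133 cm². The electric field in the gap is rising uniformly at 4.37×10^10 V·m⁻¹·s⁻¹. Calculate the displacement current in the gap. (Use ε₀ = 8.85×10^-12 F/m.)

5.14×10^-3 A

With a uniform field, Φ_E = EA, so I_d = ε₀ A dE/dt = 5.14×10^-3 A.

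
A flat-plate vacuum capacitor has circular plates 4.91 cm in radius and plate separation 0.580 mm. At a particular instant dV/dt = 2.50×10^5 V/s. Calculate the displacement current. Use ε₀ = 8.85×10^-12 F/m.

2.89×10^-5 A

E = V/d so dE/dt = (dV/dt)/d = 4.310×10^8 V/(m·s), and I_d = ε₀ A dE/dt = (8.85×10^-12)(7.574×10^-3)(4.310×10^8) = 2.89×10^-5 A.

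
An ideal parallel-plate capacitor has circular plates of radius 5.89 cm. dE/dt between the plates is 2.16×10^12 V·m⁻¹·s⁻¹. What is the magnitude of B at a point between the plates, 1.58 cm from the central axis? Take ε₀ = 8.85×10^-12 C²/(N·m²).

Total displacement current: I_d = ε₀(πR²)(dE/dt) = (8.85×10^-12)(0.01090)(2.16×10^12) = 0.2084 A.
∮B·dl = μ₀ I_d,enc with I_d,enc = I_d r²/R² = 0.01500 A; so B = μ₀ I_d,enc/(2πr) = 1.90×10^-7 T.

1.90×10^-7 T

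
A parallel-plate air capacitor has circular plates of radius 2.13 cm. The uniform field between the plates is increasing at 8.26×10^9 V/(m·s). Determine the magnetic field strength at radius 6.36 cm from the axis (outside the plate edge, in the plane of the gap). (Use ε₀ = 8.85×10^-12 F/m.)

I_d = ε₀ dΦ_E/dt = ε₀ πR² (dE/dt) = (8.85×10^-12)(1.425×10^-3)(8.26×10^9) = 1.042×10^-4 A through the full plate area.
Outside the plates the loop encloses all of I_d, so B·2πr = μ₀ I_d and B = 3.28×10^-10 T.

3.28×10^-10 T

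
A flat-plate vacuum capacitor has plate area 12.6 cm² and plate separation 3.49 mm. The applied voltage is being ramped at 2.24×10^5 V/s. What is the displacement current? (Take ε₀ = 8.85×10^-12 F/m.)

The displacement current equals the charging current C dV/dt. With C = ε₀A/d = (8.85×10^-12)(1.26×10^-3)/(3.49×10^-3) = 3.195×10^-12 F, I_d = (3.195×10^-12)(2.24×10^5) = 7.16×10^-7 A.

7.16×10^-7 A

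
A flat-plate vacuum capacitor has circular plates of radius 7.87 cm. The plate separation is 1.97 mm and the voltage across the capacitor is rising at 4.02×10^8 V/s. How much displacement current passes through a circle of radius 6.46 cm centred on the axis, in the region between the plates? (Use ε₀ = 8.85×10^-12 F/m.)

0.0237 A

dE/dt = (dV/dt)/d = 2.041×10^11 V/(m·s); I_d = ε₀(πR²)(dE/dt) = (8.85×10^-12)(0.01946)(2.041×10^11) = 0.03515 A.
Since J_d is uniform, the enclosed fraction is (r/R)² = 0.6738, giving I_d,enc = 0.0237 A.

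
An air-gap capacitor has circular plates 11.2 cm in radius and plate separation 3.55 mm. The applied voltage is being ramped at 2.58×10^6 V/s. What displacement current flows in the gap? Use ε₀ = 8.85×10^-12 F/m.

The displacement current equals the charging current C dV/dt. With C = ε₀A/d = (8.85×10^-12)(0.03941)/(3.55×10^-3) = 9.825×10^-11 F, I_d = (9.825×10^-11)(2.58×10^6) = 2.53×10^-4 A.

2.53×10^-4 A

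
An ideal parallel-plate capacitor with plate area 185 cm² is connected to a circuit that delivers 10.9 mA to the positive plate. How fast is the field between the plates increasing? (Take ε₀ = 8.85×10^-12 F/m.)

6.66×10^10 V/(m·s)

By continuity, I_d in the gap equals the 10.9 mA flowing in the wire.
Inverting I_d = ε₀ A dE/dt gives dE/dt = 0.0109 / (8.85×10^-12 · 0.0185) = 6.66×10^10 V/(m·s).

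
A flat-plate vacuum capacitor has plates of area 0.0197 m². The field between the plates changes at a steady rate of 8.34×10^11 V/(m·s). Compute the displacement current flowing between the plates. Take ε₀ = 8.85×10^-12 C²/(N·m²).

0.145 A

The displacement current is ε₀ times dΦ_E/dt = ε₀ A dE/dt = (8.85×10^-12)(0.0197)(8.34×10^11) = 0.145 A.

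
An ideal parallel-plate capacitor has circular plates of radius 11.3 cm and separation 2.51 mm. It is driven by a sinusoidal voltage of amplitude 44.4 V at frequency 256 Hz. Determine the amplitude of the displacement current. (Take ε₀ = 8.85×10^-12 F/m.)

(dE/dt)_max = V₀ω/d = 2.844×10^7 V/(m·s); ω = 2πf = 1608 rad/s.
I_d,max = ε₀ A (dE/dt)_max = (8.85×10^-12)(0.04011)(2.844×10^7) = 1.01×10^-5 A.

1.01×10^-5 A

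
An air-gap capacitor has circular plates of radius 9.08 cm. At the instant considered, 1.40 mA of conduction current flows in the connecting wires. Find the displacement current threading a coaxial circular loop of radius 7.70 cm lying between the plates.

1.01×10^-3 A

No conduction current crosses the gap, so I_d there equals the 1.40×10^-3 A in the leads.
Since J_d is uniform, the enclosed fraction is (r/R)² = 0.7191, giving I_d,enc = 1.01×10^-3 A.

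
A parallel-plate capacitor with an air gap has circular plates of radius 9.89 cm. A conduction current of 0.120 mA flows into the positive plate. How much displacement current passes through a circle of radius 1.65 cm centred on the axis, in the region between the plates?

3.34×10^-6 A

By continuity the displacement current in the gap matches the conduction current: I_d = 1.20×10^-4 A.
Since J_d is uniform, the enclosed fraction is (r/R)² = 0.02783, giving I_d,enc = 3.34×10^-6 A.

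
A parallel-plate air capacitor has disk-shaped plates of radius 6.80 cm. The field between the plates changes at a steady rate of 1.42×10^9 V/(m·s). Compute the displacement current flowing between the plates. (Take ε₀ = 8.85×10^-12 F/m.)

With a uniform field, Φ_E = EA, so I_d = ε₀ A dE/dt = 1.83×10^-4 A.

1.83×10^-4 A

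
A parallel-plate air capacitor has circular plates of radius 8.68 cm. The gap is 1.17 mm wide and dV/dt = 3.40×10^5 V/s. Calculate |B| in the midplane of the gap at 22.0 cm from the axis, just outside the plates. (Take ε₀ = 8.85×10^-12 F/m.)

5.53×10^-11 T

With E = V/d, dE/dt = 2.906×10^8 V/(m·s) and πR² = 0.02367 m², giving I_d = ε₀ πR² dE/dt = 6.087×10^-5 A.
With r > R the enclosed displacement current is the full I_d; B = μ₀ I_d / (2πr) = 5.53×10^-11 T.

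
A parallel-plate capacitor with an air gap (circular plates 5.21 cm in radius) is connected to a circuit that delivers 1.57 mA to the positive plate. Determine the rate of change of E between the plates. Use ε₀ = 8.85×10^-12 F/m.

By continuity, I_d in the gap equals the 1.57 mA flowing in the wire.
Inverting I_d = ε₀ A dE/dt gives dE/dt = 1.57×10^-3 / (8.85×10^-12 · 8.528×10^-3) = 2.08×10^10 V/(m·s).

2.08×10^10 V/(m·s)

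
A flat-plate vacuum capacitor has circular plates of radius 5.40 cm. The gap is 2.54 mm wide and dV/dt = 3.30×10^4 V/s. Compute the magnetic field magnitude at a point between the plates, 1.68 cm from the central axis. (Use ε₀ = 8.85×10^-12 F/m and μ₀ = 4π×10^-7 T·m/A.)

dE/dt = (dV/dt)/d = 1.299×10^7 V/(m·s); I_d = ε₀(πR²)(dE/dt) = (8.85×10^-12)(9.161×10^-3)(1.299×10^7) = 1.053×10^-6 A.
An Ampèrian loop of radius r encloses a fraction (r/R)² of I_d. Then B·2πr = μ₀ I_d (r/R)², giving B = μ₀ I_d r/(2πR²) = 1.21×10^-12 T.

1.21×10^-12 T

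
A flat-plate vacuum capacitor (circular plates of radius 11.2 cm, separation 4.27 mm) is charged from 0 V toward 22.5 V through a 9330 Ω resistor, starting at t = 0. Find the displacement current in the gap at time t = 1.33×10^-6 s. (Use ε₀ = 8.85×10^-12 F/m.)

4.21×10^-4 A

With C = ε₀A/d = (8.85×10^-12)(0.03941)/(4.27×10^-3) = 8.168×10^-11 F, the time constant is τ = RC = 7.621×10^-7 s, so t/τ = 1.745 and e^(−t/τ) = 0.1746.
I_d = I_cond = (V₀/R) e^(−t/τ) = (2.412×10^-3)(0.1746) = 4.21×10^-4 A.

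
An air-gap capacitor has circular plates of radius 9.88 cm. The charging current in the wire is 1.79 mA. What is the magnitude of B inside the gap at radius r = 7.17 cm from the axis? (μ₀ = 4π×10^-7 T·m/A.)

Between the plates the displacement current equals the wire current: I_d = 1.79 mA = 1.79×10^-3 A.
An Ampèrian loop of radius r encloses a fraction (r/R)² of I_d. Then B·2πr = μ₀ I_d (r/R)², giving B = μ₀ I_d r/(2πR²) = 2.63×10^-9 T.

2.63×10^-9 T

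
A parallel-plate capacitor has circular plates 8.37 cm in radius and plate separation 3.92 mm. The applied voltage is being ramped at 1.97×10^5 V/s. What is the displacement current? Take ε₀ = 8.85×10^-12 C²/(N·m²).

C = ε₀A/d = (8.85×10^-12)(0.02201)/(3.92×10^-3) = 4.969×10^-11 F.
I_d = C dV/dt = (4.969×10^-11)(1.97×10^5) = 9.79×10^-6 A.

9.79×10^-6 A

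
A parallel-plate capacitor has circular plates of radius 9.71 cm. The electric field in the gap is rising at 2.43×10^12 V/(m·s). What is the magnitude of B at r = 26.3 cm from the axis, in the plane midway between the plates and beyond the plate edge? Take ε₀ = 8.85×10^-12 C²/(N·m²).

I_d = ε₀ dΦ_E/dt = ε₀ πR² (dE/dt) = (8.85×10^-12)(0.02962)(2.43×10^12) = 0.6370 A through the full plate area.
Outside the plates the loop encloses all of I_d, so B·2πr = μ₀ I_d and B = 4.84×10^-7 T.

4.84×10^-7 T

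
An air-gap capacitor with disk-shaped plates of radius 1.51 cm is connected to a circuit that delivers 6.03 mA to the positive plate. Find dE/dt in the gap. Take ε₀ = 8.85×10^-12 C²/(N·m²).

9.51×10^11 V/(m·s)

By continuity, I_d in the gap equals the 6.03 mA flowing in the wire.
Then dE/dt = I_d/(ε₀A) = 9.51×10^11 V/(m·s).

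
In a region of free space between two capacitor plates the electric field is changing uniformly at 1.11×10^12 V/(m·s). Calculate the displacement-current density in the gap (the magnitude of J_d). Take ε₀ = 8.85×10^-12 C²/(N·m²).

9.82 A/m²

J_d = ε₀ dE/dt = (8.85×10^-12)(1.11×10^12) = 9.82 A/m².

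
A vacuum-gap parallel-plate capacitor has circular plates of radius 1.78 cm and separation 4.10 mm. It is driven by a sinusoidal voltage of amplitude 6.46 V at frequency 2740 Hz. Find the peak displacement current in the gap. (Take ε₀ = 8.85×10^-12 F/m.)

2.39×10^-7 A

(dE/dt)_max = V₀ω/d = 2.713×10^7 V/(m·s); ω = 2πf = 1.722×10^4 rad/s.
I_d,max = ε₀ A (dE/dt)_max = (8.85×10^-12)(9.954×10^-4)(2.713×10^7) = 2.39×10^-7 A.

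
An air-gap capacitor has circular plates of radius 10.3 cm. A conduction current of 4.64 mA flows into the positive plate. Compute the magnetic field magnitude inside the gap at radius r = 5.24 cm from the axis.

4.58×10^-9 T

By continuity the displacement current in the gap matches the conduction current: I_d = 4.64×10^-3 A.
For r < R the Ampère–Maxwell law gives B(2πr) = μ₀ I_d (r²/R²), so B = μ₀ I_d r/(2πR²) = (4π×10^-7)(4.64×10^-3)(0.0524)/(2π·0.103²) = 4.58×10^-9 T.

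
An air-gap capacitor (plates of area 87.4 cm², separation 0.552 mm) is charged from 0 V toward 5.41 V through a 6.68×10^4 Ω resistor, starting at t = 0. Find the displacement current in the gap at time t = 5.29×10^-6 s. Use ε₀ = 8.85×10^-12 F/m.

C = ε₀A/d = (8.85×10^-12)(8.74×10^-3)/(5.52×10^-4) = 1.401×10^-10 F and τ = RC = 9.359×10^-6 s. I_d in the gap equals the RC charging current.
I_d(t) = (V₀/R) e^(−t/τ) = 8.099×10^-5 · e^(−0.5652) = 4.60×10^-5 A.

4.60×10^-5 A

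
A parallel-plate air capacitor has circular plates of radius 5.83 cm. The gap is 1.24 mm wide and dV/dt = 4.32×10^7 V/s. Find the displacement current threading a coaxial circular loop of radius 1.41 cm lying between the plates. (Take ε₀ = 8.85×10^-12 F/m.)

dE/dt = (dV/dt)/d = 3.484×10^10 V/(m·s); I_d = ε₀(πR²)(dE/dt) = (8.85×10^-12)(0.01068)(3.484×10^10) = 3.293×10^-3 A.
Since J_d is uniform, the enclosed fraction is (r/R)² = 0.05849, giving I_d,enc = 1.93×10^-4 A.

1.93×10^-4 A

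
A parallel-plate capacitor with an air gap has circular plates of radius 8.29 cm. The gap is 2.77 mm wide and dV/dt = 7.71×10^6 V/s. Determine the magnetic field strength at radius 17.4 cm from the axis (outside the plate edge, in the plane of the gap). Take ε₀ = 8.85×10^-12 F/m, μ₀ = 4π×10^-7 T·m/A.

dE/dt = (dV/dt)/d = 2.783×10^9 V/(m·s); I_d = ε₀(πR²)(dE/dt) = (8.85×10^-12)(0.02159)(2.783×10^9) = 5.318×10^-4 A.
Outside the plates the loop encloses all of I_d, so B·2πr = μ₀ I_d and B = 6.11×10^-10 T.

6.11×10^-10 T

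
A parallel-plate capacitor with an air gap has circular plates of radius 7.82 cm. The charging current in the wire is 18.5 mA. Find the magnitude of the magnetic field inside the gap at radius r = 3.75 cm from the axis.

By continuity the displacement current in the gap matches the conduction current: I_d = 0.0185 A.
An Ampèrian loop of radius r encloses a fraction (r/R)² of I_d. Then B·2πr = μ₀ I_d (r/R)², giving B = μ₀ I_d r/(2πR²) = 2.27×10^-8 T.

2.27×10^-8 T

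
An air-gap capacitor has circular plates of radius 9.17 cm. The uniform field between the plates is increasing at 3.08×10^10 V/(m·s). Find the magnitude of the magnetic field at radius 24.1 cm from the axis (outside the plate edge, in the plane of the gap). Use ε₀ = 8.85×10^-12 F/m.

5.98×10^-9 T

I_d = ε₀ dΦ_E/dt = ε₀ πR² (dE/dt) = (8.85×10^-12)(0.02642)(3.08×10^10) = 7.202×10^-3 A through the full plate area.
Outside the plates the loop encloses all of I_d, so B·2πr = μ₀ I_d and B = 5.98×10^-9 T.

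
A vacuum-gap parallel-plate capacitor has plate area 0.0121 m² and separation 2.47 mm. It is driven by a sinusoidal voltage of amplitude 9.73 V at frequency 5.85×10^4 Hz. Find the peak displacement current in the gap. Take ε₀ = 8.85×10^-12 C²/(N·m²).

The displacement current equals the conduction current C dV/dt, which peaks at C V₀ ω.
With C = ε₀A/d = (8.85×10^-12)(0.0121)/(2.47×10^-3) = 4.335×10^-11 F and ω = 2πf = 3.676×10^5 rad/s, I_d,max = (4.335×10^-11)(9.73)(3.676×10^5) = 1.55×10^-4 A.

1.55×10^-4 A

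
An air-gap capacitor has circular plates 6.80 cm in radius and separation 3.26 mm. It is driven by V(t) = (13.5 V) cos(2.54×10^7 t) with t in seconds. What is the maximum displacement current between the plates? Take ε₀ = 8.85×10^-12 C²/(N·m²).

C = ε₀A/d = (8.85×10^-12)(0.01453)/(3.26×10^-3) = 3.944×10^-11 F; ω = 2.54×10^7 rad/s.
I_d = C dV/dt, so |I_d|_max = C V₀ ω = (3.944×10^-11)(13.5)(2.54×10^7) = 0.0135 A.

0.0135 A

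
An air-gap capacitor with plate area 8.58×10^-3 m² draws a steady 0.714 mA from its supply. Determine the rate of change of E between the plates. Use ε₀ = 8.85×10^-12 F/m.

By continuity, I_d in the gap equals the 0.714 mA flowing in the wire.
Then dE/dt = I_d/(ε₀A) = 9.40×10^9 V/(m·s).

9.40×10^9 V/(m·s)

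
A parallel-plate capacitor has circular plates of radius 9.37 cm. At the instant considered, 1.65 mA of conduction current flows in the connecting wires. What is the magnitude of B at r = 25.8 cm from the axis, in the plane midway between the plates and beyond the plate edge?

1.28×10^-9 T

By continuity the displacement current in the gap matches the conduction current: I_d = 1.65×10^-3 A.
For r ≥ R the full I_d is enclosed: B = μ₀ I_d/(2πr) = (4π×10^-7)(1.65×10^-3)/(2π·0.258) = 1.28×10^-9 T.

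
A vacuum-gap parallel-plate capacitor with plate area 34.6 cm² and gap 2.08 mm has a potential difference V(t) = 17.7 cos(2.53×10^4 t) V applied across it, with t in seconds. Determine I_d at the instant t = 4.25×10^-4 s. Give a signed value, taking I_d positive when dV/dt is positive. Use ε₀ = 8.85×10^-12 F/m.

6.40×10^-6 A

dV/dt = (17.7)(2.53×10^4)·−sin(10.7525) = 4.346×10^5 V/s.
I_d = C dV/dt with C = ε₀A/d = (8.85×10^-12)(3.46×10^-3)/(2.08×10^-3) = 1.472×10^-11 F, so I_d = (1.472×10^-11)(4.346×10^5) = 6.40×10^-6 A.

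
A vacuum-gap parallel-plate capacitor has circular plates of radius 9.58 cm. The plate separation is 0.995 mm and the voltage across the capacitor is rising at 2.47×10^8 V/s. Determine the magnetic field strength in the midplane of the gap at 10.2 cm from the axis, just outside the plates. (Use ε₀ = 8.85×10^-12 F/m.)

With E = V/d, dE/dt = 2.482×10^11 V/(m·s) and πR² = 0.02883 m², giving I_d = ε₀ πR² dE/dt = 0.06333 A.
With r > R the enclosed displacement current is the full I_d; B = μ₀ I_d / (2πr) = 1.24×10^-7 T.

1.24×10^-7 T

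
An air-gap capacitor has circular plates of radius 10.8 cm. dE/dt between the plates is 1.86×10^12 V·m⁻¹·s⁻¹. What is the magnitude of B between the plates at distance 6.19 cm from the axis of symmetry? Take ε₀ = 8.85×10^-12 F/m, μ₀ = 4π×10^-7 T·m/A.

Through the whole plate area (πR² = 0.03664 m²), I_d = ε₀ πR² dE/dt = 0.6031 A.
An Ampèrian loop of radius r encloses a fraction (r/R)² of I_d. Then B·2πr = μ₀ I_d (r/R)², giving B = μ₀ I_d r/(2πR²) = 6.40×10^-7 T.

6.40×10^-7 T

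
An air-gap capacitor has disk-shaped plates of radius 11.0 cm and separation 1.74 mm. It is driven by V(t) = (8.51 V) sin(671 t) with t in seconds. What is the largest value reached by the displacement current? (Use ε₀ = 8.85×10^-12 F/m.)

1.10×10^-6 A

C = ε₀A/d = (8.85×10^-12)(0.03801)/(1.74×10^-3) = 1.933×10^-10 F; ω = 671 rad/s.
I_d = C dV/dt, so |I_d|_max = C V₀ ω = (1.933×10^-10)(8.51)(671) = 1.10×10^-6 A.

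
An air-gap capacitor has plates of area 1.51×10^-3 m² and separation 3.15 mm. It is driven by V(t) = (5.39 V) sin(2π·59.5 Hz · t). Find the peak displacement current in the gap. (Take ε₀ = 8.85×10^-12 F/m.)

8.55×10^-9 A

C = ε₀A/d = (8.85×10^-12)(1.51×10^-3)/(3.15×10^-3) = 4.242×10^-12 F; ω = 2πf = 373.8 rad/s.
I_d = C dV/dt, so |I_d|_max = C V₀ ω = (4.242×10^-12)(5.39)(373.8) = 8.55×10^-9 A.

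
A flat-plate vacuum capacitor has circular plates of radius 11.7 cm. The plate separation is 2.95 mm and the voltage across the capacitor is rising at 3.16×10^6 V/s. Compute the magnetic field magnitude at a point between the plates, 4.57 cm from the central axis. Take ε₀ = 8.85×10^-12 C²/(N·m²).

dE/dt = (dV/dt)/d = 1.071×10^9 V/(m·s); I_d = ε₀(πR²)(dE/dt) = (8.85×10^-12)(0.04301)(1.071×10^9) = 4.077×10^-4 A.
∮B·dl = μ₀ I_d,enc with I_d,enc = I_d r²/R² = 6.220×10^-5 A; so B = μ₀ I_d,enc/(2πr) = 2.72×10^-10 T.

2.72×10^-10 T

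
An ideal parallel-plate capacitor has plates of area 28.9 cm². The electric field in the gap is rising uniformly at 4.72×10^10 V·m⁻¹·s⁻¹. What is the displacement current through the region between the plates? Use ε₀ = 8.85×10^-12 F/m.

1.21×10^-3 A

The displacement current is ε₀ times dΦ_E/dt = ε₀ A dE/dt = (8.85×10^-12)(2.89×10^-3)(4.72×10^10) = 1.21×10^-3 A.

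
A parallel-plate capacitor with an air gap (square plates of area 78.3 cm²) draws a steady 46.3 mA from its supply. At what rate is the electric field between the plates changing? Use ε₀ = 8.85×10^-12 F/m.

By continuity, I_d in the gap equals the 46.3 mA flowing in the wire.
Then dE/dt = I_d/(ε₀A) = 6.68×10^11 V/(m·s).

6.68×10^11 V/(m·s)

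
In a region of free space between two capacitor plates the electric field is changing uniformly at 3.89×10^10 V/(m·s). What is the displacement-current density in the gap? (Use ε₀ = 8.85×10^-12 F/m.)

J_d = ε₀ dE/dt = (8.85×10^-12)(3.89×10^10) = 0.344 A/m².

0.344 A/m²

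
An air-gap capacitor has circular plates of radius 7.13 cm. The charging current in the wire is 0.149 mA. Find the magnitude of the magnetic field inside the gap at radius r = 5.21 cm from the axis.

3.05×10^-10 T

No conduction current crosses the gap, so I_d there equals the 1.49×10^-4 A in the leads.
For r < R the Ampère–Maxwell law gives B(2πr) = μ₀ I_d (r²/R²), so B = μ₀ I_d r/(2πR²) = (4π×10^-7)(1.49×10^-4)(0.0521)/(2π·0.0713²) = 3.05×10^-10 T.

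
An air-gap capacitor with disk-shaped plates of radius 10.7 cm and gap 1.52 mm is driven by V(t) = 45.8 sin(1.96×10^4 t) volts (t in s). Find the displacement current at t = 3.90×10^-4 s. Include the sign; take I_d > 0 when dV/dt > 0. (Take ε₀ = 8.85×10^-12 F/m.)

3.92×10^-5 A

dE/dt = (V₀ω/d)·cos(ωt) with ωt = 7.644 rad: (45.8)(1.96×10^4)(0.2084)/(1.52×10^-3) = 1.231×10^8 V/(m·s).
I_d = ε₀ A dE/dt = (8.85×10^-12)(0.03597)(1.231×10^8) = 3.92×10^-5 A.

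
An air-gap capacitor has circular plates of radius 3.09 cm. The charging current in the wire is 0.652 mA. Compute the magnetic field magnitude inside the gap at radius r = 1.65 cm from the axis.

Between the plates the displacement current equals the wire current: I_d = 0.652 mA = 6.52×10^-4 A.
For r < R the Ampère–Maxwell law gives B(2πr) = μ₀ I_d (r²/R²), so B = μ₀ I_d r/(2πR²) = (4π×10^-7)(6.52×10^-4)(0.0165)/(2π·0.0309²) = 2.25×10^-9 T.

2.25×10^-9 T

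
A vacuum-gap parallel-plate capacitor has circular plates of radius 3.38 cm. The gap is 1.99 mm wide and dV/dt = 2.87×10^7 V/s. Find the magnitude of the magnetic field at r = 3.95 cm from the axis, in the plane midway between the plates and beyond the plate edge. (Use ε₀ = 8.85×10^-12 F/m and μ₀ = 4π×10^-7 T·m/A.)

With E = V/d, dE/dt = 1.442×10^10 V/(m·s) and πR² = 3.589×10^-3 m², giving I_d = ε₀ πR² dE/dt = 4.580×10^-4 A.
With r > R the enclosed displacement current is the full I_d; B = μ₀ I_d / (2πr) = 2.32×10^-9 T.

2.32×10^-9 T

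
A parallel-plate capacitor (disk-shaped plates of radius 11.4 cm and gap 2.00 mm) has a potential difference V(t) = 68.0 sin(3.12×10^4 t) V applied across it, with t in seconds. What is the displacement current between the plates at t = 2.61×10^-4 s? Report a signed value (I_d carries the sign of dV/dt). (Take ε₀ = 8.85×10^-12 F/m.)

dV/dt = (68.0)(3.12×10^4)·cos(8.1432) = -6.051×10^5 V/s.
I_d = C dV/dt with C = ε₀A/d = (8.85×10^-12)(0.04083)/(2.00×10^-3) = 1.807×10^-10 F, so I_d = (1.807×10^-10)(-6.051×10^5) = -1.09×10^-4 A.

-1.09×10^-4 A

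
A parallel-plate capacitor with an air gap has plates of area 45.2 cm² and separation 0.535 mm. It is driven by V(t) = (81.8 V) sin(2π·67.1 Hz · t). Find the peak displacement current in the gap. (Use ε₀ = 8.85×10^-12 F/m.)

2.58×10^-6 A

(dE/dt)_max = V₀ω/d = 6.446×10^7 V/(m·s); ω = 2πf = 421.6 rad/s.
I_d,max = ε₀ A (dE/dt)_max = (8.85×10^-12)(4.52×10^-3)(6.446×10^7) = 2.58×10^-6 A.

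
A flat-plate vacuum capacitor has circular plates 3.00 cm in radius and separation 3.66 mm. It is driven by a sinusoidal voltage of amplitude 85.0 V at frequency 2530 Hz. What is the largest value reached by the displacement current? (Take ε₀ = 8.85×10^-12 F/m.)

(dE/dt)_max = V₀ω/d = 3.693×10^8 V/(m·s); ω = 2πf = 1.590×10^4 rad/s.
I_d,max = ε₀ A (dE/dt)_max = (8.85×10^-12)(2.827×10^-3)(3.693×10^8) = 9.24×10^-6 A.

9.24×10^-6 A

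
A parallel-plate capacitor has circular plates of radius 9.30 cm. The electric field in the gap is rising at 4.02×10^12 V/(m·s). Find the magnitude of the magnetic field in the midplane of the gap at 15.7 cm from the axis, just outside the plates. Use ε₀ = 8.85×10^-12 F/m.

Total displacement current: I_d = ε₀(πR²)(dE/dt) = (8.85×10^-12)(0.02717)(4.02×10^12) = 0.9666 A.
With r > R the enclosed displacement current is the full I_d; B = μ₀ I_d / (2πr) = 1.23×10^-6 T.

1.23×10^-6 T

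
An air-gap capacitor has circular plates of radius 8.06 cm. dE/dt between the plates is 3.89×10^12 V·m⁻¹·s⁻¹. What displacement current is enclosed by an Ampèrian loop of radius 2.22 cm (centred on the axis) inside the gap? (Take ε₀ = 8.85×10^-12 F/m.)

Total displacement current: I_d = ε₀(πR²)(dE/dt) = (8.85×10^-12)(0.02041)(3.89×10^12) = 0.7026 A.
Through an area πr² the displacement current is I_d·(πr²/πR²) = I_d (r/R)² = 0.0533 A.

0.0533 A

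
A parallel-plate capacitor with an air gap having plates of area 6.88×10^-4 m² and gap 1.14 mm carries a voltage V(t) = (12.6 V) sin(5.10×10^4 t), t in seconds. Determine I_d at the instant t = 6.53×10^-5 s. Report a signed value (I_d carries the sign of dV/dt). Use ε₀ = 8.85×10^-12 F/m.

-3.37×10^-6 A

dE/dt = (V₀ω/d)·cos(ωt) with ωt = 3.3303 rad: (12.6)(5.10×10^4)(-0.9822)/(1.14×10^-3) = -5.537×10^8 V/(m·s).
I_d = ε₀ A dE/dt = (8.85×10^-12)(6.88×10^-4)(-5.537×10^8) = -3.37×10^-6 A.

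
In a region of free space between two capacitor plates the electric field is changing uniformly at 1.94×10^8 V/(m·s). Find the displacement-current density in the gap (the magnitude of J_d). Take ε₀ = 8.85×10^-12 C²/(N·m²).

1.72×10^-3 A/m²

J_d = ε₀ ∂E/∂t, so J_d = 1.72×10^-3 A/m².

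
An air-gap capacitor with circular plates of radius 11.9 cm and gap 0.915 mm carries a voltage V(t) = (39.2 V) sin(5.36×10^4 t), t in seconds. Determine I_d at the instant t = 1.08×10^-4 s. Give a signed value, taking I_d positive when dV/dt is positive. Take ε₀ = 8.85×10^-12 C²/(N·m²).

7.96×10^-4 A

dE/dt = (V₀ω/d)·cos(ωt) with ωt = 5.7888 rad: (39.2)(5.36×10^4)(0.8803)/(9.15×10^-4) = 2.021×10^9 V/(m·s).
I_d = ε₀ A dE/dt = (8.85×10^-12)(0.04449)(2.021×10^9) = 7.96×10^-4 A.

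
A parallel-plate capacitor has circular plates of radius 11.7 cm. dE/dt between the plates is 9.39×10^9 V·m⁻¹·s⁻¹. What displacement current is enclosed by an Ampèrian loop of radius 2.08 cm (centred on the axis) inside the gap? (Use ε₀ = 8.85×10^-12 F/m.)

1.13×10^-4 A

Through the whole plate area (πR² = 0.04301 m²), I_d = ε₀ πR² dE/dt = 3.574×10^-3 A.
The field is uniform, so I_d,enc = I_d (r/R)² = (3.574×10^-3)(2.08/11.7)² = 1.13×10^-4 A.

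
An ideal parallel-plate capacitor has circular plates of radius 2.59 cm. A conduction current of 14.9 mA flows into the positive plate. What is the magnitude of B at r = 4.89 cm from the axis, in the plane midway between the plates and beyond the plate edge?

6.09×10^-8 T

Between the plates the displacement current equals the wire current: I_d = 14.9 mA = 0.0149 A.
Outside the plates the loop encloses all of I_d, so B·2πr = μ₀ I_d and B = 6.09×10^-8 T.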